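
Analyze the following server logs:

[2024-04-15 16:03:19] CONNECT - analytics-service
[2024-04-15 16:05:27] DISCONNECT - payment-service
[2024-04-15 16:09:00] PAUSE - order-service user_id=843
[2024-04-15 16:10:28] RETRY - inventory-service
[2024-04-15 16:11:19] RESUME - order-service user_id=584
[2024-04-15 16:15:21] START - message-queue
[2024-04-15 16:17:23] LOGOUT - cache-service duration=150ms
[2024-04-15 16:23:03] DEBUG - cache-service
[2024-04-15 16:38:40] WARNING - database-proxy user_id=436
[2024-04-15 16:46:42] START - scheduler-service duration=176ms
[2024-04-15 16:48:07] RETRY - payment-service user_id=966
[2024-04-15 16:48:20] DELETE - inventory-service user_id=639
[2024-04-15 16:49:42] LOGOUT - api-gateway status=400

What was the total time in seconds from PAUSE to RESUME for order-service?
139

To calculate state duration:

1. Find PAUSE event for order-service: 2024-04-15 16:09:00
2. Find RESUME event for order-service: 2024-04-15 16:11:19
3. Calculate duration: 2024-04-15 16:11:19 - 2024-04-15 16:09:00 = 139 seconds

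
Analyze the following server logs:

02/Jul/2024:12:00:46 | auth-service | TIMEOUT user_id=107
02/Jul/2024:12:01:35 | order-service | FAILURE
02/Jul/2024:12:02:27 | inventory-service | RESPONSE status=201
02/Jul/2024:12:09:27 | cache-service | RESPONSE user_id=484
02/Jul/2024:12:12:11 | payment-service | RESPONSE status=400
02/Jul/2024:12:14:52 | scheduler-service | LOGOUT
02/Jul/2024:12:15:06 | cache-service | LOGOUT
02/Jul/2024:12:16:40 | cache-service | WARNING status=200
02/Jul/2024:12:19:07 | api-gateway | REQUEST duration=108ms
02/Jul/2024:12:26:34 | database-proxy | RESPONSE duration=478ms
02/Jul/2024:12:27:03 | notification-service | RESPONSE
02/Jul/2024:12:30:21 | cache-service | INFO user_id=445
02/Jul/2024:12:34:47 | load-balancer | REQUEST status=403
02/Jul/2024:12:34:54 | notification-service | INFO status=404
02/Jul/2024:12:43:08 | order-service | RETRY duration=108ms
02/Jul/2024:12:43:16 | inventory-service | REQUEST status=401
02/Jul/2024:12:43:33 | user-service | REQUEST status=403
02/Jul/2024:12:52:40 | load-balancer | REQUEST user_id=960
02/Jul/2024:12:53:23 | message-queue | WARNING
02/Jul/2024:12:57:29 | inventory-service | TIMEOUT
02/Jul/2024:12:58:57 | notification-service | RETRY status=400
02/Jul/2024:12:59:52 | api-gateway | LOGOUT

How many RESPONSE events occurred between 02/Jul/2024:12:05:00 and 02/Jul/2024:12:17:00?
2

To count events in the time window:

1. Window boundaries: 02/Jul/2024:12:05:00 to 02/Jul/2024:12:17:00
2. Filter for RESPONSE events within this window
3. Count matching events: 2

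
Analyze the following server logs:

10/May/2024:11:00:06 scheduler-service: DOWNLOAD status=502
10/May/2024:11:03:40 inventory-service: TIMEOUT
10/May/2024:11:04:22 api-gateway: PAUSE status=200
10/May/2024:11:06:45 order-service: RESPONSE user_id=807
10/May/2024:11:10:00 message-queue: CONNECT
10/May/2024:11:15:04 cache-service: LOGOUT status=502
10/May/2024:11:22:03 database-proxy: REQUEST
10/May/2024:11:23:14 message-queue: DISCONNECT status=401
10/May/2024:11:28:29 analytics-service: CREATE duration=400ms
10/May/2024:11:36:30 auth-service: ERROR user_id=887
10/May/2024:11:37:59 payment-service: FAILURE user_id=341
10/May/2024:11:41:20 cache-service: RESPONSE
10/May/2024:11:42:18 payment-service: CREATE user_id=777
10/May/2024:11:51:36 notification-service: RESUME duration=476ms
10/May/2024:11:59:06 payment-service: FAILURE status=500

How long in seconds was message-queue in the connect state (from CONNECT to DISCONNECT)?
794

To calculate state duration:

1. Find CONNECT event for message-queue: 10/May/2024:11:10:00
2. Find DISCONNECT event for message-queue: 10/May/2024:11:23:14
3. Calculate duration: 10/May/2024:11:23:14 - 10/May/2024:11:10:00 = 794 seconds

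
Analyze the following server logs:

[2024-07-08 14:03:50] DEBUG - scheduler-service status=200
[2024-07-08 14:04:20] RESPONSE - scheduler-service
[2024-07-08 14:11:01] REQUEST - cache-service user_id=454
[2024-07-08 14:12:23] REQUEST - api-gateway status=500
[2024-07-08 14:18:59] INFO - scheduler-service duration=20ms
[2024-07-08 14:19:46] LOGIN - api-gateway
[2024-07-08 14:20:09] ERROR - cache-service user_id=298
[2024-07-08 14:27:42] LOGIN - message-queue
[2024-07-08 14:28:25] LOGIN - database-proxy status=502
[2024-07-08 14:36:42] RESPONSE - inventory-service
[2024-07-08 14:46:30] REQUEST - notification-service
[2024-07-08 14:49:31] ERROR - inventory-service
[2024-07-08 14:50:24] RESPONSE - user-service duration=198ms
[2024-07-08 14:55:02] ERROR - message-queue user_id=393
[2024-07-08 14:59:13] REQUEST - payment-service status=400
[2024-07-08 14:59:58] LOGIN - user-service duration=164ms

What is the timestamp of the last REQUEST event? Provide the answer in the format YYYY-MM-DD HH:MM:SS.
2024-07-08 14:59:13

To find the last event:

1. Filter for all REQUEST events
2. Sort by timestamp
3. Select the last one
4. Timestamp: 2024-07-08 14:59:13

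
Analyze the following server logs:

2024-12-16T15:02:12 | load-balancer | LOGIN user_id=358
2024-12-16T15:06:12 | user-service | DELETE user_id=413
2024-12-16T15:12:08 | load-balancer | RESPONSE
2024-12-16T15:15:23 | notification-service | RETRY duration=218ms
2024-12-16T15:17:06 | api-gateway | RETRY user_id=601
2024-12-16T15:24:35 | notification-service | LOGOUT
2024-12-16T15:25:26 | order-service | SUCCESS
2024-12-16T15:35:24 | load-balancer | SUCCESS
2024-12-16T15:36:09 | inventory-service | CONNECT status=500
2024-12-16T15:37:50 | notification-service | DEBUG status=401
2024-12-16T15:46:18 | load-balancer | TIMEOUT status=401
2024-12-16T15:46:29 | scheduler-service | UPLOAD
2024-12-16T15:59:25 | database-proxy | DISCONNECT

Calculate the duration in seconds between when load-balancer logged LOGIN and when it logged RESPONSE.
596

To find the time between events:

1. Locate the first LOGIN event for load-balancer: 2024-12-16T15:02:12
2. Locate the first RESPONSE event for load-balancer: 2024-12-16T15:12:08
3. Calculate the difference: 2024-12-16T15:12:08 - 2024-12-16T15:02:12 = 596 seconds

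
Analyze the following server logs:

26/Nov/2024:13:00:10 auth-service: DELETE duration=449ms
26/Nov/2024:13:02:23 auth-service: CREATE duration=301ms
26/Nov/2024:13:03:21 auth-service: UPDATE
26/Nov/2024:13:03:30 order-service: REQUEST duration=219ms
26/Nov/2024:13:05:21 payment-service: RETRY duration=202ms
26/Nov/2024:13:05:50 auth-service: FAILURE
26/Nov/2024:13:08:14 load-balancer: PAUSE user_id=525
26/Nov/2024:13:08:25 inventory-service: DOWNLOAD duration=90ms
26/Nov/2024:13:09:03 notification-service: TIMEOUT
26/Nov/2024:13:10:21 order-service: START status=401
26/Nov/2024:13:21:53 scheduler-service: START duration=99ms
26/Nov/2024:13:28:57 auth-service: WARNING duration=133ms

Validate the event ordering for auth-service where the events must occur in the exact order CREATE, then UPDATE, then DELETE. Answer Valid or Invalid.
Invalid

To validate ordering:

1. Required order: CREATE → UPDATE → DELETE
2. Rule: the events must occur in the exact order CREATE, then UPDATE, then DELETE
3. Check actual order of events for auth-service
4. Result: Invalid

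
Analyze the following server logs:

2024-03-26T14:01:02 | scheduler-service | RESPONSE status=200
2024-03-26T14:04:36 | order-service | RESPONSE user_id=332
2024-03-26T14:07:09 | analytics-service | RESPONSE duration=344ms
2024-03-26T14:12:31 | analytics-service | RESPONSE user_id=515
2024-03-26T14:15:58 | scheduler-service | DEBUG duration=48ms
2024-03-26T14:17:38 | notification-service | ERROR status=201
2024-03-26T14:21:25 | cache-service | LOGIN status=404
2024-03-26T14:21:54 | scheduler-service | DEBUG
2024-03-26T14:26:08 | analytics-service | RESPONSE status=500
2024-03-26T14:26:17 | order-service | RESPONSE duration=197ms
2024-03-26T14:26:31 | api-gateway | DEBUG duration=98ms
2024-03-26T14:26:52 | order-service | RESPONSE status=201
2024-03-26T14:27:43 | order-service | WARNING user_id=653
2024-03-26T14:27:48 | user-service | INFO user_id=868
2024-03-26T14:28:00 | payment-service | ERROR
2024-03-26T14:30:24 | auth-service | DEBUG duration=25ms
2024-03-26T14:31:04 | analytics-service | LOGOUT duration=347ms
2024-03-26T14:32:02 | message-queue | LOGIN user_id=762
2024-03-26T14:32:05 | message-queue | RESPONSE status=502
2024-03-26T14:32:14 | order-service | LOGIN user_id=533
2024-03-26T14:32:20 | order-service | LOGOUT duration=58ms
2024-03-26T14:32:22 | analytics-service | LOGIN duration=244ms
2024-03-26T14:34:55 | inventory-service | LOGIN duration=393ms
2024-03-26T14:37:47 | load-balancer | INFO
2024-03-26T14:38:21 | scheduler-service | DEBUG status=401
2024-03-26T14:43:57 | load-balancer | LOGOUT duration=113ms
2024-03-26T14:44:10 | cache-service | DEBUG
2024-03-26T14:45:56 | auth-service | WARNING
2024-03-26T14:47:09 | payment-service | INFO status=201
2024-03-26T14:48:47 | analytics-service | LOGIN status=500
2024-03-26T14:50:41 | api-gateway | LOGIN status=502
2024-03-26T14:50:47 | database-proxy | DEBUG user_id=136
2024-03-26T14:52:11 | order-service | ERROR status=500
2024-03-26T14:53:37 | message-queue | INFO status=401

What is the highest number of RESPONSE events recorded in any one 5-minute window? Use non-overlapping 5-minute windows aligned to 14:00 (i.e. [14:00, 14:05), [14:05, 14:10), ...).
3

To find the burst window:

1. Divide the log period into non-overlapping 5-minute windows starting at 14:00
2. Count RESPONSE events in each window
3. Find the window with maximum count
4. Maximum events in a window: 3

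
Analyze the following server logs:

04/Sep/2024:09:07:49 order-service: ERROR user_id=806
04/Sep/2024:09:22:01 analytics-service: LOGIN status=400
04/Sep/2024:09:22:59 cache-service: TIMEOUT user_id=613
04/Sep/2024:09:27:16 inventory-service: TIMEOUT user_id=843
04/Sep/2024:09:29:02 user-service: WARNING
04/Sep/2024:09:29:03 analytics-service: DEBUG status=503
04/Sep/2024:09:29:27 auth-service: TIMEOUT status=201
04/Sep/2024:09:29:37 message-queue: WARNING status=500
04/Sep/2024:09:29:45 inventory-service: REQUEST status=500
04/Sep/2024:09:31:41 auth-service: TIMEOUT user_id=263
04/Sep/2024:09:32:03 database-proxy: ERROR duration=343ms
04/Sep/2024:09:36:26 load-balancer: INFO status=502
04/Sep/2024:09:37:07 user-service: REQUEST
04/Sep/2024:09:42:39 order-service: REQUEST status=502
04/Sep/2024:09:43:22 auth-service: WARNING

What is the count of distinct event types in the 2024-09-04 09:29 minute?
4

To count unique event types:

1. Filter events in the minute starting at 2024-09-04 09:29
2. Extract event types from matching entries
3. Count unique types: 4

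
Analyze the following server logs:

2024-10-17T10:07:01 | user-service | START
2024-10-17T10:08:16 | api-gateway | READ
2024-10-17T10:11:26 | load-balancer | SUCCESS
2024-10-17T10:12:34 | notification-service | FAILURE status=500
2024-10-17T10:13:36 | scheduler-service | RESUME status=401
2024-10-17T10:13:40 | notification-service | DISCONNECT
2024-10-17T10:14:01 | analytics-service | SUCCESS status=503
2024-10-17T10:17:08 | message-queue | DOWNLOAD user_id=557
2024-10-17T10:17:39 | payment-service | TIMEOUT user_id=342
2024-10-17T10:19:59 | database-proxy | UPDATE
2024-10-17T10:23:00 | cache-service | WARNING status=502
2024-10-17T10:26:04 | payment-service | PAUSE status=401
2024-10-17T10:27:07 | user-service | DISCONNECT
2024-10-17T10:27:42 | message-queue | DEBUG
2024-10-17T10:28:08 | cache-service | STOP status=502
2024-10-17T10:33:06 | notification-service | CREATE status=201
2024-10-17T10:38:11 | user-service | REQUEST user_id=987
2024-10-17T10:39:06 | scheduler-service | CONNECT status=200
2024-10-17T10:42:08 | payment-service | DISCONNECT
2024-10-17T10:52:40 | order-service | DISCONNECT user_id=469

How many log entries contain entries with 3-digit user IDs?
4

To find matching entries:

1. Pattern to match: entries with 3-digit user IDs
2. Scan each log entry for the pattern
3. Count matches: 4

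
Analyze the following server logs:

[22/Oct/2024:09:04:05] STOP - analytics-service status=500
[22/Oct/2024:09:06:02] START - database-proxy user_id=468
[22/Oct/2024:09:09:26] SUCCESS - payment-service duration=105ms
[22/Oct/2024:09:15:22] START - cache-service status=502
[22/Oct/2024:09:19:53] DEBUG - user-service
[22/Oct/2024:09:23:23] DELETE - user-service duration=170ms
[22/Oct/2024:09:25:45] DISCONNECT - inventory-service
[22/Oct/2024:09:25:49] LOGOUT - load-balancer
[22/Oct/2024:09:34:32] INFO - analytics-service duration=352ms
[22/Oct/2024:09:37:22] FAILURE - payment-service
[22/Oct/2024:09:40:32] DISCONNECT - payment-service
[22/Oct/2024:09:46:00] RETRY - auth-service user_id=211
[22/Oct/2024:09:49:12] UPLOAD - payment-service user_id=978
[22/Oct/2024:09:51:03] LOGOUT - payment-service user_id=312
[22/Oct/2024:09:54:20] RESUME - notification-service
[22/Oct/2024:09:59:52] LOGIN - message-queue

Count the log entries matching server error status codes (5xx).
2

To find matching entries:

1. Pattern to match: server error status codes (5xx)
2. Scan each log entry for the pattern
3. Count matches: 2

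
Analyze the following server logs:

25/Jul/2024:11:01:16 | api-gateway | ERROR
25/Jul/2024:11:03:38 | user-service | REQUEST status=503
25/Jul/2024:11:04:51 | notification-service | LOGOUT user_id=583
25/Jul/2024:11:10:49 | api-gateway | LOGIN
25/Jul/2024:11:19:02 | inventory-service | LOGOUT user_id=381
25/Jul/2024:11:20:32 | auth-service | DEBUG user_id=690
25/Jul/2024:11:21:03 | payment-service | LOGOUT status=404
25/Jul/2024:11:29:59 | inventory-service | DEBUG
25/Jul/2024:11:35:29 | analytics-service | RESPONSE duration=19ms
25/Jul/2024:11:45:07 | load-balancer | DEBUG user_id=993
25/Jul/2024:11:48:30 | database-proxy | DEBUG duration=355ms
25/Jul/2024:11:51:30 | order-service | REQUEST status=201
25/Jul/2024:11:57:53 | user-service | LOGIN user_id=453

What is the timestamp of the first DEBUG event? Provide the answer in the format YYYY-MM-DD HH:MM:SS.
2024-07-25 11:20:32

To find the first event:

1. Filter for all DEBUG events
2. Sort by timestamp
3. Select the first one
4. Timestamp: 2024-07-25 11:20:32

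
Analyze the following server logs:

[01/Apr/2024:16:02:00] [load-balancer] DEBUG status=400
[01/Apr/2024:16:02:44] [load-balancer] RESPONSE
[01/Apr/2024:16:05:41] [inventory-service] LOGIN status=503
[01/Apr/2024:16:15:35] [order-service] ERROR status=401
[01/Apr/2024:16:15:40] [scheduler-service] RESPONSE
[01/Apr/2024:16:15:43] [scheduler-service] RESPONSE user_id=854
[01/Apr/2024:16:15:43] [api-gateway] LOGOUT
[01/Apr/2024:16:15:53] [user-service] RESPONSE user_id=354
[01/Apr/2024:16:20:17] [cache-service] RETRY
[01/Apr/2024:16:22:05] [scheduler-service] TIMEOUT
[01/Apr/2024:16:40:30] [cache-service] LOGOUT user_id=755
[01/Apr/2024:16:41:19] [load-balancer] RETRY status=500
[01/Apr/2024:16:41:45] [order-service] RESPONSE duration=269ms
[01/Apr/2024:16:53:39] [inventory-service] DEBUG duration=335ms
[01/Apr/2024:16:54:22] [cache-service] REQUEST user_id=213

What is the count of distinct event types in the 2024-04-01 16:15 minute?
3

To count unique event types:

1. Filter events in the minute starting at 2024-04-01 16:15
2. Extract event types from matching entries
3. Count unique types: 3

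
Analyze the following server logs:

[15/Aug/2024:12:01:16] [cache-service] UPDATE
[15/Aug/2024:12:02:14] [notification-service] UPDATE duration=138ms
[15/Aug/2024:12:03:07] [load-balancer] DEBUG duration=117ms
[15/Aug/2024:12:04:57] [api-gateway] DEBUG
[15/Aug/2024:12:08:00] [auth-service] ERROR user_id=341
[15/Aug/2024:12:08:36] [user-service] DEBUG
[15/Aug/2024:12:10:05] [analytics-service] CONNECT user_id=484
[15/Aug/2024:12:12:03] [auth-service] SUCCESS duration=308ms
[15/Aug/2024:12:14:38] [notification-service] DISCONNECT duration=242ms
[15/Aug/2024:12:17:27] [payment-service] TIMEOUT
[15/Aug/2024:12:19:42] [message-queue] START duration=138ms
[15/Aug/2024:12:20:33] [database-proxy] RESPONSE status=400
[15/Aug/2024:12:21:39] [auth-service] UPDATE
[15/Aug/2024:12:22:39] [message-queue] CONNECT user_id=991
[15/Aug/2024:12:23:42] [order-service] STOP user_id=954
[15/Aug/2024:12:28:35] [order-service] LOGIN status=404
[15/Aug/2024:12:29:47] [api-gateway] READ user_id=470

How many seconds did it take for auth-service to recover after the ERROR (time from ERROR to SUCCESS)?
243

To calculate recovery time:

1. Find ERROR event for auth-service: 15/Aug/2024:12:08:00
2. Find next SUCCESS event for auth-service: 15/Aug/2024:12:12:03
3. Recovery time: 15/Aug/2024:12:12:03 - 15/Aug/2024:12:08:00 = 243 seconds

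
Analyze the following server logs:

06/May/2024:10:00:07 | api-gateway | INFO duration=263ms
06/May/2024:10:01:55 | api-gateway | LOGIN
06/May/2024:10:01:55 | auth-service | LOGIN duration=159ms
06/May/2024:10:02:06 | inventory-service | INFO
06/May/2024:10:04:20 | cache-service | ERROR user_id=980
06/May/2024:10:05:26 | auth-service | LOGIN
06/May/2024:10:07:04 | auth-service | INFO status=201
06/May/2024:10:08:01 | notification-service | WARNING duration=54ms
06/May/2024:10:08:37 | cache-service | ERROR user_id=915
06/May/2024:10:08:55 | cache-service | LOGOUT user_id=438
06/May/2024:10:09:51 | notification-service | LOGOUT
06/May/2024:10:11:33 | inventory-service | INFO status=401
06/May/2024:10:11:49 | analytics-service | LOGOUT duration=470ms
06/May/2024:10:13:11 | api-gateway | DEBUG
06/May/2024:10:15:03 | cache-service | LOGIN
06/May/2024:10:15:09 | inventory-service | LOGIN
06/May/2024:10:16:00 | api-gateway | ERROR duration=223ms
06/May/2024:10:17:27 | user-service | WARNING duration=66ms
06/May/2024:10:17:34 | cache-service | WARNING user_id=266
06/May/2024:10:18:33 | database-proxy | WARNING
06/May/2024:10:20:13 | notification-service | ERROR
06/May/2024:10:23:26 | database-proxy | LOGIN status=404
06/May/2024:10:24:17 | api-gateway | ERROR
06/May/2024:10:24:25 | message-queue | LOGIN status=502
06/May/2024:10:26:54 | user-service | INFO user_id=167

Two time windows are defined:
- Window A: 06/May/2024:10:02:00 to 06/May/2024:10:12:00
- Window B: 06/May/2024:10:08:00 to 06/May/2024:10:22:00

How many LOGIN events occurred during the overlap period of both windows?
0

To find overlap events:

1. Window A: 06/May/2024:10:02:00 to 06/May/2024:10:12:00
2. Window B: 06/May/2024:10:08:00 to 06/May/2024:10:22:00
3. Overlap period: 06/May/2024:10:08:00 to 06/May/2024:10:12:00
4. Count LOGIN events in overlap: 0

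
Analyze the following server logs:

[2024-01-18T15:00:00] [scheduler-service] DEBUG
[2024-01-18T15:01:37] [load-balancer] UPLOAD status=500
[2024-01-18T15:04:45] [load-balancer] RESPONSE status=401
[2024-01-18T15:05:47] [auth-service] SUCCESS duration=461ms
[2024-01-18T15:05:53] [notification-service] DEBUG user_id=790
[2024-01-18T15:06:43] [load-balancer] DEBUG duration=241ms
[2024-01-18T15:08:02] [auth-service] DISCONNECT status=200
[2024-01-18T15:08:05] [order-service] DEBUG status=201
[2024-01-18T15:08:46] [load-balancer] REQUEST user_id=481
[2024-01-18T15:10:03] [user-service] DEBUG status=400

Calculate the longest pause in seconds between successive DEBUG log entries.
353

To find the longest gap:

1. Extract all DEBUG events in chronological order
2. Calculate time differences between consecutive events
3. Find the maximum difference
4. Longest gap: 353 seconds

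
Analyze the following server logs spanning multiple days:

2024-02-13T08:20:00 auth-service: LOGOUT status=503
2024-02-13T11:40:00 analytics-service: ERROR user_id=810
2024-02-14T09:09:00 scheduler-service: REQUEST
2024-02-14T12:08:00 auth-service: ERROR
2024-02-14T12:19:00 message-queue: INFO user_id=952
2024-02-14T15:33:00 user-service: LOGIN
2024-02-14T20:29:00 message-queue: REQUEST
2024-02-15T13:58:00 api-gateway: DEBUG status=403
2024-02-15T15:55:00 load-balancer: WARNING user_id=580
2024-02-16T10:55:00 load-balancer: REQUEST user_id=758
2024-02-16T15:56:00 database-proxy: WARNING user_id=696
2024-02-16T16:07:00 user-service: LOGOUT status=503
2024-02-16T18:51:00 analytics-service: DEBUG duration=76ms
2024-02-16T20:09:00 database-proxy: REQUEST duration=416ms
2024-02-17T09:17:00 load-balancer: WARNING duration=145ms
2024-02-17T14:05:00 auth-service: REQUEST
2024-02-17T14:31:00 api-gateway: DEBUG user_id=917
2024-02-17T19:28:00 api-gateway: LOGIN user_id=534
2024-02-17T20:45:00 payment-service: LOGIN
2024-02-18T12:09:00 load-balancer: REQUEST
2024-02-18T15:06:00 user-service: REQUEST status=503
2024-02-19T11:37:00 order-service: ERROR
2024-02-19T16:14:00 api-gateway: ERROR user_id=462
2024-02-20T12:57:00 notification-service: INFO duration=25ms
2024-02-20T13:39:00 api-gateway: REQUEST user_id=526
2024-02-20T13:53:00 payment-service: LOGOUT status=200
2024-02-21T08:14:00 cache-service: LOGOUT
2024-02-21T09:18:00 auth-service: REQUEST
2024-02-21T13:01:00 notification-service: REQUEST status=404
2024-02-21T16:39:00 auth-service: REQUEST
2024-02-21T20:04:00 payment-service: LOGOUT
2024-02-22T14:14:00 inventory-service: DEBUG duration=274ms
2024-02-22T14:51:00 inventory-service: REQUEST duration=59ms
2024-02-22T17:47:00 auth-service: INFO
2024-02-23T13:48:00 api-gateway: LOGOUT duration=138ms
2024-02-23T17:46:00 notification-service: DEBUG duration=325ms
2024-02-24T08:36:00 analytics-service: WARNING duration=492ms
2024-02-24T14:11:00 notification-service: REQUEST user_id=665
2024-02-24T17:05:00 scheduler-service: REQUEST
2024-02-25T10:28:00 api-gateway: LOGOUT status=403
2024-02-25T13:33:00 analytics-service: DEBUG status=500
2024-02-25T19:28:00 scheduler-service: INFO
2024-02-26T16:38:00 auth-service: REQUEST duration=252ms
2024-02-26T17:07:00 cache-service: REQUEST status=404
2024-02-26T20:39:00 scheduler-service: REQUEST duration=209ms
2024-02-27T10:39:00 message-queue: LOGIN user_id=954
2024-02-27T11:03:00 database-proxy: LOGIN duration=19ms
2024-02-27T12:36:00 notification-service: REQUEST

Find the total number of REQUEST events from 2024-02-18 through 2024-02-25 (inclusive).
9

To filter by date range:

1. Date range: 2024-02-18 through 2024-02-25, both dates inclusive
2. Filter for REQUEST events whose date falls in this range
3. Count matching events: 9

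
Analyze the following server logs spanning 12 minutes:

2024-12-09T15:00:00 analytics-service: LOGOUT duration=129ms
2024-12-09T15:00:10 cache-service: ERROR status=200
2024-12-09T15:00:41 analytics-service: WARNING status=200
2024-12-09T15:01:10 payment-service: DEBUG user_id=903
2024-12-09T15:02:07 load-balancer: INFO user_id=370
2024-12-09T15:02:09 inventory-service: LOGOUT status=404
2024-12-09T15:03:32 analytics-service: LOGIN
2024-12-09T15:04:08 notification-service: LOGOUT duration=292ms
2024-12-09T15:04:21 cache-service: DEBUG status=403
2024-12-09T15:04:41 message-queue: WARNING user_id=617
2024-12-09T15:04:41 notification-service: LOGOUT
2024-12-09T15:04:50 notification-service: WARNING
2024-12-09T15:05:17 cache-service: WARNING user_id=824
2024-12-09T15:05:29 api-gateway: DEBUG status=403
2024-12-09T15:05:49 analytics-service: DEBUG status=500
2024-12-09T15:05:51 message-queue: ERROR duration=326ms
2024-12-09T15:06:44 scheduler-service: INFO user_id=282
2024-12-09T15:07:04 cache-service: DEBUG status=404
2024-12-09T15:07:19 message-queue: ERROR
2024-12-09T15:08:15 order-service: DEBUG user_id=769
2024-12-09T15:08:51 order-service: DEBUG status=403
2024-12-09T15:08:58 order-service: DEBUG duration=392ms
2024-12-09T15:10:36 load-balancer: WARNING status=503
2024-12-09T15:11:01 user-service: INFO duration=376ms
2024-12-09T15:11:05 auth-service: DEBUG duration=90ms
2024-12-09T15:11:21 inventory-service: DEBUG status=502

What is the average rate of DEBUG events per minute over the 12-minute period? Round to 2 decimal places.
0.83

To calculate the rate:

1. Count total DEBUG events: 10
2. Total time period: 12 minutes
3. Rate = 10 / 12 = 0.83 events per minute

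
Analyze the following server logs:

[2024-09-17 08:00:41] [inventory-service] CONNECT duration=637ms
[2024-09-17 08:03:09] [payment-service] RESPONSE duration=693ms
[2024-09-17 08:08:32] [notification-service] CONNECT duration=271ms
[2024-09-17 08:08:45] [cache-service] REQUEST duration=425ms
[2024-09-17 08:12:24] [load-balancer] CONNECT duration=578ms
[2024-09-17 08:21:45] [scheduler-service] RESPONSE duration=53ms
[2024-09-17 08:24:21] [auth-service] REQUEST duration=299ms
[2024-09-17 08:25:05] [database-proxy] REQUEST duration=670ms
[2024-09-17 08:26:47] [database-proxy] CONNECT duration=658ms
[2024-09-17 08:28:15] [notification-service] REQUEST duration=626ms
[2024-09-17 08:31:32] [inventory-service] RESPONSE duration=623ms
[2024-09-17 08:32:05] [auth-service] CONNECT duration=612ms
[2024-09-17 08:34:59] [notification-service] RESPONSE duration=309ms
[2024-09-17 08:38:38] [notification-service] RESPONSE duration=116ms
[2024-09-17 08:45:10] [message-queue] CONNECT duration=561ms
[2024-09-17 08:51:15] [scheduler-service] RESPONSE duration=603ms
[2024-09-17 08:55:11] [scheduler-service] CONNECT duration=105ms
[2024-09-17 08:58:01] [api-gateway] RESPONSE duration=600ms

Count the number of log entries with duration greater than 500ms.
11

To count timeouts:

1. Threshold: 500ms
2. Extract duration from each log entry
3. Count entries where duration > 500
4. Timeout count: 11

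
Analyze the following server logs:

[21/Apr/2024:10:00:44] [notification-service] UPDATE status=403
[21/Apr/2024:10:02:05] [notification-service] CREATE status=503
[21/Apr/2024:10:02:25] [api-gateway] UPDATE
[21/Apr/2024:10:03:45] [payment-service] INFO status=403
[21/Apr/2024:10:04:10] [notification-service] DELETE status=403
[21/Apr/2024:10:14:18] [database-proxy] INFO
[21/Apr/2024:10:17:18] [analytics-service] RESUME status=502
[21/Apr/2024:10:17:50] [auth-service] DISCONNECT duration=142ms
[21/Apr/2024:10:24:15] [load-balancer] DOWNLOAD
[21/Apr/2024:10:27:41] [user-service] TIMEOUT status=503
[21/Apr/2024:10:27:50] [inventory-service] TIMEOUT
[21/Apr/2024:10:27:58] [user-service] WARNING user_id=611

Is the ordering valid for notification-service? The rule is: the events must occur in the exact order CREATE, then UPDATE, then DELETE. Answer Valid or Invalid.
Invalid

To validate ordering:

1. Required order: CREATE → UPDATE → DELETE
2. Rule: the events must occur in the exact order CREATE, then UPDATE, then DELETE
3. Check actual order of events for notification-service
4. Result: Invalid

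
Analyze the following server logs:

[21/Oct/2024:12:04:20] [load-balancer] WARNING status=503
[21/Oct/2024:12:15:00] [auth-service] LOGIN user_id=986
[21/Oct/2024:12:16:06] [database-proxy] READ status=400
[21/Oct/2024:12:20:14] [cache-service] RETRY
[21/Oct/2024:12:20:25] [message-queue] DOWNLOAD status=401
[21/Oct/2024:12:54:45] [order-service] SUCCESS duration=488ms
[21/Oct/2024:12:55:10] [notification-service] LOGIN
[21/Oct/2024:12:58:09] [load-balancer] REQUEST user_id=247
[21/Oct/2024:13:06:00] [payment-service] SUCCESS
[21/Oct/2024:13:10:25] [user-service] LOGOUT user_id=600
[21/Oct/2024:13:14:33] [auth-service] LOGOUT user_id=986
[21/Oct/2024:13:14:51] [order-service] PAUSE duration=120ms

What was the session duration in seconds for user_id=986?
3573

To calculate session duration:

1. Find LOGIN event for user_id=986: 21/Oct/2024:12:15:00
2. Find LOGOUT event for user_id=986: 21/Oct/2024:13:14:33
3. Session duration: 21/Oct/2024:13:14:33 - 21/Oct/2024:12:15:00 = 3573 seconds (59 minutes)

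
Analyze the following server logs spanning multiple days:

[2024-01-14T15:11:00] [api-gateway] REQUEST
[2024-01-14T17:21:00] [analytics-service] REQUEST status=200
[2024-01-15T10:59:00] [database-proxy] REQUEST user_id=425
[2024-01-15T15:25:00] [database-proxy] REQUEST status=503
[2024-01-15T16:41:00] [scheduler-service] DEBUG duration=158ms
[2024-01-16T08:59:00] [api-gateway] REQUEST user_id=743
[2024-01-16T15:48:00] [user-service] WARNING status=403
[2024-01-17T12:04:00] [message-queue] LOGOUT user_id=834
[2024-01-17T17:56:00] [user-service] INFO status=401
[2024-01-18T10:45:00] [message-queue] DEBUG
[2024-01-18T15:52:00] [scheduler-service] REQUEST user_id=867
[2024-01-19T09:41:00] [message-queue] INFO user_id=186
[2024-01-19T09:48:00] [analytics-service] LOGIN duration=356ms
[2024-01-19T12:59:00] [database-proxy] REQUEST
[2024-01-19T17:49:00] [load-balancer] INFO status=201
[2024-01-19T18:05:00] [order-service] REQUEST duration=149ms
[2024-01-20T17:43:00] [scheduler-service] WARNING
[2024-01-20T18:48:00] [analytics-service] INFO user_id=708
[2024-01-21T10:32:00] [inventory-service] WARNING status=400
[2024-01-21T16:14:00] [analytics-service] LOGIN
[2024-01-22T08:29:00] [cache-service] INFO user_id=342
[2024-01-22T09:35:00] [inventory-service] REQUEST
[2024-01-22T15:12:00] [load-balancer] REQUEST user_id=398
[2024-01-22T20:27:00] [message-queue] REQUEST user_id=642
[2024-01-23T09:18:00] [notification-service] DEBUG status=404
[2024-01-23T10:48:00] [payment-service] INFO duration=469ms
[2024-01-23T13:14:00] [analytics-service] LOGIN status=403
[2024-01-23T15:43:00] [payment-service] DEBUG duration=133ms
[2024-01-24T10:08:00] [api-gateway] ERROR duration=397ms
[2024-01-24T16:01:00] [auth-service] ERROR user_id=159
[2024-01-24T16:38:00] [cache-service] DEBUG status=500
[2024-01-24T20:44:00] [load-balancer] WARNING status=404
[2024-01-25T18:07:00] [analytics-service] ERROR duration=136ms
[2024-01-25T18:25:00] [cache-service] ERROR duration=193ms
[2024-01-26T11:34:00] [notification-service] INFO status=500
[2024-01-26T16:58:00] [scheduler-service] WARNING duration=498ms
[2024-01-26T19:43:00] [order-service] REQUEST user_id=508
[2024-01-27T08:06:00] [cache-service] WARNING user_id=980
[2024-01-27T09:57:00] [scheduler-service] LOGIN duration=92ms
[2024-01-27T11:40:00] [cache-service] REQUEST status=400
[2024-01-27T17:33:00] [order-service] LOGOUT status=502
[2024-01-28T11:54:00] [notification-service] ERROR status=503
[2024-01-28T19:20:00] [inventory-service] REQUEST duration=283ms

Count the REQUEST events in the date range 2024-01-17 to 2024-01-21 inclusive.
3

To filter by date range:

1. Date range: 2024-01-17 through 2024-01-21, both dates inclusive
2. Filter for REQUEST events whose date falls in this range
3. Count matching events: 3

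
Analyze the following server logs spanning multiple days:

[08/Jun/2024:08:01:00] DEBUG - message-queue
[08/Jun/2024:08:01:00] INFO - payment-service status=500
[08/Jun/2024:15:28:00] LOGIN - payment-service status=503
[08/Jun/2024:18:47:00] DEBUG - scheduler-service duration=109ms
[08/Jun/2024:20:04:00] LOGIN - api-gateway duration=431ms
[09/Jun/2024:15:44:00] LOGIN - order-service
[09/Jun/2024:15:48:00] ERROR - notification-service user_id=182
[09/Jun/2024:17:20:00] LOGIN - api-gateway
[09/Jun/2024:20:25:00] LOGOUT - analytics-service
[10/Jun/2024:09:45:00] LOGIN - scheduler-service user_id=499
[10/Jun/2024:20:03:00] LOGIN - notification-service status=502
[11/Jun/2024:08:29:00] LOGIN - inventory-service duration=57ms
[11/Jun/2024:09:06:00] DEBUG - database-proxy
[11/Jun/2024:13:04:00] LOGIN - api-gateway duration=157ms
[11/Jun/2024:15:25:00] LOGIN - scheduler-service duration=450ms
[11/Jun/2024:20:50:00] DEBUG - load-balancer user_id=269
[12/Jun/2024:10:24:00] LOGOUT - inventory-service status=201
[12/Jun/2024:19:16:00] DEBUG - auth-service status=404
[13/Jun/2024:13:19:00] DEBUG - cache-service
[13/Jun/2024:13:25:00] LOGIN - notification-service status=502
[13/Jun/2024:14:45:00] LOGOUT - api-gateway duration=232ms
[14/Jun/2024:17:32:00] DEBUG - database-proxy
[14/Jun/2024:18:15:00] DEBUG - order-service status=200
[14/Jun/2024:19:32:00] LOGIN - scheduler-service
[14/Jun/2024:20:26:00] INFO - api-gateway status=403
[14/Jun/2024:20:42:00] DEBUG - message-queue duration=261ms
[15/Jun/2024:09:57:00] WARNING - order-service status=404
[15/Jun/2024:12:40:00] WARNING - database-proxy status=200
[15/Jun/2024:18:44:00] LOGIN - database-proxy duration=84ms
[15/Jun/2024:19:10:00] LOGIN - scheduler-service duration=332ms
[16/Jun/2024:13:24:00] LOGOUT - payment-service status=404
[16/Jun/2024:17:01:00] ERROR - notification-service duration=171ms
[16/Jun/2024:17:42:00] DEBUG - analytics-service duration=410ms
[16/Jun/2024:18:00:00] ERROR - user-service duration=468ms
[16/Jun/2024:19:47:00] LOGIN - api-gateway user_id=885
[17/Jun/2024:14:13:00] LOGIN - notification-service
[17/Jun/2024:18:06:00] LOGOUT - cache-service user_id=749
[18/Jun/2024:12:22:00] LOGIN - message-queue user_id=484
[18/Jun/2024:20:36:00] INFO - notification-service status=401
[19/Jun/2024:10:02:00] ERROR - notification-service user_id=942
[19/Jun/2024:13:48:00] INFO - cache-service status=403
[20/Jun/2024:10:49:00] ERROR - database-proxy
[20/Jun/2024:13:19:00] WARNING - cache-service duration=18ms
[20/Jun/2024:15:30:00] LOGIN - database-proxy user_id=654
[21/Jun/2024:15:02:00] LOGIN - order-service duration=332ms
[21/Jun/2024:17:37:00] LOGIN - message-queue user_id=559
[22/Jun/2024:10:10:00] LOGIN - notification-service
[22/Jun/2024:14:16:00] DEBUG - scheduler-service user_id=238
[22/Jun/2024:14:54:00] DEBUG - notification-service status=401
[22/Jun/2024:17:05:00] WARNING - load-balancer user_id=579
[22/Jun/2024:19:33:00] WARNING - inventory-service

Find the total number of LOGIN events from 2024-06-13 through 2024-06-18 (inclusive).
7

To filter by date range:

1. Date range: 2024-06-13 through 2024-06-18, both dates inclusive
2. Filter for LOGIN events whose date falls in this range
3. Count matching events: 7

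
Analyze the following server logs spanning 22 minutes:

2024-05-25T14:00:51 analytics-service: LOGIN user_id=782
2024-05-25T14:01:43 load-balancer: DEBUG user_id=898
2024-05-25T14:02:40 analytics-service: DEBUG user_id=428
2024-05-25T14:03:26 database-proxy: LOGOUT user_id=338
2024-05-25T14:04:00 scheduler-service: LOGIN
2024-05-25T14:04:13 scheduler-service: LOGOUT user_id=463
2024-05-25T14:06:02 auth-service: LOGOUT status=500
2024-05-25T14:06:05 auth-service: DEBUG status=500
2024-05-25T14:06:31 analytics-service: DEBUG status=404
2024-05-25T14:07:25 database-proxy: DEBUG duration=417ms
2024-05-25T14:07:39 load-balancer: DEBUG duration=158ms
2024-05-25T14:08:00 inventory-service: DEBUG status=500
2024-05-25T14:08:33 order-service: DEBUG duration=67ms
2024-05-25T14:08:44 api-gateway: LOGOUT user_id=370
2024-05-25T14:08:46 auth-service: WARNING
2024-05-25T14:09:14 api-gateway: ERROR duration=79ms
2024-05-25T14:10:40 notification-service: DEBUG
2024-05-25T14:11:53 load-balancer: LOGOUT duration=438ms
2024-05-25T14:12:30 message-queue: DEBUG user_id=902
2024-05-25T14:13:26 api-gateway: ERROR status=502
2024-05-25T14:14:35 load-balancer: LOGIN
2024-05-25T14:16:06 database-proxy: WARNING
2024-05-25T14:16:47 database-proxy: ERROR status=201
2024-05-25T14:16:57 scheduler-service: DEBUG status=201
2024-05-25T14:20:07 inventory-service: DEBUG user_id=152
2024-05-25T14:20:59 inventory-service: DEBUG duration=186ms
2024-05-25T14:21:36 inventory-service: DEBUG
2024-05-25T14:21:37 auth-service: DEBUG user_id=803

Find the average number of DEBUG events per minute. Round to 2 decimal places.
0.68

To calculate the rate:

1. Count total DEBUG events: 15
2. Total time period: 22 minutes
3. Rate = 15 / 22 = 0.68 events per minute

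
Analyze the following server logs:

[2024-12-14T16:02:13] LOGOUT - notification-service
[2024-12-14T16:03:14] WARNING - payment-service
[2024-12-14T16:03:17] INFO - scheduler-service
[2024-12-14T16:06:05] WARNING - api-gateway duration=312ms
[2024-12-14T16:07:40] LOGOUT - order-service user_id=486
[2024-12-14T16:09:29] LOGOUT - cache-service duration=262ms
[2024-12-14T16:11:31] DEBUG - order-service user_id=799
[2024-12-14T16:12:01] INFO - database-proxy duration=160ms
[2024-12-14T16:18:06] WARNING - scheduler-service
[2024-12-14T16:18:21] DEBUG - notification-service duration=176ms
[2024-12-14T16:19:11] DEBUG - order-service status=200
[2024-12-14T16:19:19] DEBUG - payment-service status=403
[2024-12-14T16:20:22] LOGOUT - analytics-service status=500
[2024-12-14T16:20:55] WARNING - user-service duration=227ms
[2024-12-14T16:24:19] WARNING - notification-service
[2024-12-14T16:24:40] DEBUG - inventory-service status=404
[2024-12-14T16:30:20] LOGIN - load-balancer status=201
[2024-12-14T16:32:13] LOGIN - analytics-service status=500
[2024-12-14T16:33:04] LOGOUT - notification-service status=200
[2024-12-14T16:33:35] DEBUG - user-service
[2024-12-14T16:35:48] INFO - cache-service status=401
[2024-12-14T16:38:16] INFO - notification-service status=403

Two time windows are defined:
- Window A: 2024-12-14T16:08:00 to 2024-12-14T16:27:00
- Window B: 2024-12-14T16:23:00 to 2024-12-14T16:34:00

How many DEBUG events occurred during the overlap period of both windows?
1

To find overlap events:

1. Window A: 2024-12-14T16:08:00 to 2024-12-14T16:27:00
2. Window B: 2024-12-14T16:23:00 to 2024-12-14T16:34:00
3. Overlap period: 2024-12-14T16:23:00 to 2024-12-14T16:27:00
4. Count DEBUG events in overlap: 1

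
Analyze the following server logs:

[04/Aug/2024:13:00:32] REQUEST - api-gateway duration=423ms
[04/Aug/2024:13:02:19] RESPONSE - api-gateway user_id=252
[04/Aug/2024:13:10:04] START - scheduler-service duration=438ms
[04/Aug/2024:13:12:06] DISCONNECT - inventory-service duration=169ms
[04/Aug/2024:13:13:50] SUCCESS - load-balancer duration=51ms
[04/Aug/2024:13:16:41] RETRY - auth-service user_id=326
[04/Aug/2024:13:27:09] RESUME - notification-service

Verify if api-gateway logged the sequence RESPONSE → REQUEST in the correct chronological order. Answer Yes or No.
No

To verify sequence order:

1. Find all events in sequence RESPONSE → REQUEST for api-gateway
2. Extract their timestamps
3. Check if timestamps are in ascending order
4. Result: No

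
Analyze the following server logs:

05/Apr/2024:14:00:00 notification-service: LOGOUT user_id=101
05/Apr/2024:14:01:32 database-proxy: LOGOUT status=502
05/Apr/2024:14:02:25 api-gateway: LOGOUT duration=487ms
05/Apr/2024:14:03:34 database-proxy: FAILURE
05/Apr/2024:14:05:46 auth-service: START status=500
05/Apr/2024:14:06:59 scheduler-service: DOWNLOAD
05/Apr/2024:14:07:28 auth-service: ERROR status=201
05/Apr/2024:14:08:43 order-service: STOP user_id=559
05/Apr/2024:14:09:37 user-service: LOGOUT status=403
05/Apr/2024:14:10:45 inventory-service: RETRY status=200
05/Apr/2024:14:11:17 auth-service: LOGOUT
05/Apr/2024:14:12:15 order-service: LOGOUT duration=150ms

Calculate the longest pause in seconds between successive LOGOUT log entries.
432

To find the longest gap:

1. Extract all LOGOUT events in chronological order
2. Calculate time differences between consecutive events
3. Find the maximum difference
4. Longest gap: 432 seconds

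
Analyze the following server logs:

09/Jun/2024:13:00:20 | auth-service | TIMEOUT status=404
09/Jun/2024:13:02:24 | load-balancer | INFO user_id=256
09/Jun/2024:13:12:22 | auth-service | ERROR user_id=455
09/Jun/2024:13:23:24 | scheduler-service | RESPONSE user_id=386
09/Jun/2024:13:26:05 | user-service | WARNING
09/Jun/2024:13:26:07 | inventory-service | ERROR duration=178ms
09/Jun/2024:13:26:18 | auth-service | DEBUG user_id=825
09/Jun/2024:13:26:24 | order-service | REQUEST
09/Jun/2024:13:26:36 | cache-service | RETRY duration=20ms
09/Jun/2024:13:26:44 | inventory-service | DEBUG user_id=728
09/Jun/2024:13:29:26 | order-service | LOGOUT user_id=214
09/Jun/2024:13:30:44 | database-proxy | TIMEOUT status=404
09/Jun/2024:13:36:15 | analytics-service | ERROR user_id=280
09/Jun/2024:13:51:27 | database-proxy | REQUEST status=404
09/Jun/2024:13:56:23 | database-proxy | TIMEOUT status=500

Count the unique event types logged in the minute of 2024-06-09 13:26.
5

To count unique event types:

1. Filter events in the minute starting at 2024-06-09 13:26
2. Extract event types from matching entries
3. Count unique types: 5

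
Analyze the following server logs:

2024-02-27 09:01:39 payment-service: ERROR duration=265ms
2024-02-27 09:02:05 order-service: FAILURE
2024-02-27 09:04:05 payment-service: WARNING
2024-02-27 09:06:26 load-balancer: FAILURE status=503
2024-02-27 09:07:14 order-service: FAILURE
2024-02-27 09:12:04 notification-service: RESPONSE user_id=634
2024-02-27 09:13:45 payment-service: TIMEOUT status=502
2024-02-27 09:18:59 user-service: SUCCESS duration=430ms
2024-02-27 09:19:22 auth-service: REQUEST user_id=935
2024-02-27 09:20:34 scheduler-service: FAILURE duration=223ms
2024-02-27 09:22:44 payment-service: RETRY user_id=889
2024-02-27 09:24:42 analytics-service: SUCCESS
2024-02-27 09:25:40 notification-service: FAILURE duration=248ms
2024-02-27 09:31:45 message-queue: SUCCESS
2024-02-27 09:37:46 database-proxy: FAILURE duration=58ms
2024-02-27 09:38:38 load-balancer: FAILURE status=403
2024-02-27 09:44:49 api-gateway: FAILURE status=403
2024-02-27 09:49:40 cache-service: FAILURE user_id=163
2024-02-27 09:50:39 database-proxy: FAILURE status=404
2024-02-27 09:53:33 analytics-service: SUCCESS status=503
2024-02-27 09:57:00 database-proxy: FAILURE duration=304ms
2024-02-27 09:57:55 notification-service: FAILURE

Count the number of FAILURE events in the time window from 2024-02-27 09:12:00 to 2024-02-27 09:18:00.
0

To count events in the time window:

1. Window boundaries: 2024-02-27 09:12:00 to 2024-02-27 09:18:00
2. Filter for FAILURE events within this window
3. Count matching events: 0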